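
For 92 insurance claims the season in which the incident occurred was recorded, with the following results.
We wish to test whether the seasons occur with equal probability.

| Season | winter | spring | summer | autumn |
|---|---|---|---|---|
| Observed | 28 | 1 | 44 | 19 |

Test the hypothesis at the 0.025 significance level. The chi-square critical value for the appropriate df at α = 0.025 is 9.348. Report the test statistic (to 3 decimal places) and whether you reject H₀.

Under H₀ each category has probability 1/4, so each expected count is 92/4 = 23.
cat         O        E   (O−E)²/E
winter     28       23     1.0870
spring      1       23    21.0435
summer     44       23    19.1739
autumn     19       23     0.6957
Sum = 42.000
df = 3. Since 42.000 > 9.348, we reject H₀.

42.000; reject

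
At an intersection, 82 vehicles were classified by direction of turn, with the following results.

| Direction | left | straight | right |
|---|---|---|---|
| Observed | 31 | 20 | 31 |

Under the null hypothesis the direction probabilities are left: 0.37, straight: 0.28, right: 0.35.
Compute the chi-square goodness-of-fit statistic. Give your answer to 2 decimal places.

Expected counts E_i = n·p_i: 82×0.37 = 30.34, 82×0.28 = 22.96, 82×0.35 = 28.7.
χ² = (31−30.34)²/30.34 + (20−22.96)²/22.96 + (31−28.7)²/28.7
   = 0.014 + 0.382 + 0.184
Sum = 0.58

0.58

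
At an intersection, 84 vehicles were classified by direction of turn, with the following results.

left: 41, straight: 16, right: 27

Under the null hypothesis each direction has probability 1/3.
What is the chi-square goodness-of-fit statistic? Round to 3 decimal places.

Under H₀ each category has probability 1/3, so each expected count is 84/3 = 28.
cat           O        E   (O−E)²/E
left         41       28     6.0357
straight     16       28     5.1429
right        27       28     0.0357
Sum = 11.214

11.214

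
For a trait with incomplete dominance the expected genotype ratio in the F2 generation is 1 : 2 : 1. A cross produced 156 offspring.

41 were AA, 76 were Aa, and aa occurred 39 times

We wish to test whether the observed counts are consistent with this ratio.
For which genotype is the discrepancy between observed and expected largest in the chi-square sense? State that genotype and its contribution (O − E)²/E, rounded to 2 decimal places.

Ratio total = 4. Expected counts: 156×1/4 = 39, 156×2/4 = 78, 156×1/4 = 39.
AA: (41 − 39)²/39 = 4/39 = 0.103
Aa: (76 − 78)²/78 = 4/78 = 0.051
aa: (39 − 39)²/39 = 0/39 = 0.000
The largest term is for AA: 0.10.

AA, 0.10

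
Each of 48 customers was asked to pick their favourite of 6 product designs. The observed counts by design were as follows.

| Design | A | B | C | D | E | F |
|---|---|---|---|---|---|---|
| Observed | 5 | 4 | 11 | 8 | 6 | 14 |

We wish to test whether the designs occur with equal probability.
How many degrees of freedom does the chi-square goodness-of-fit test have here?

There are k = 6 categories and no parameters were estimated from the data, so df = 6 − 1 = 5.

5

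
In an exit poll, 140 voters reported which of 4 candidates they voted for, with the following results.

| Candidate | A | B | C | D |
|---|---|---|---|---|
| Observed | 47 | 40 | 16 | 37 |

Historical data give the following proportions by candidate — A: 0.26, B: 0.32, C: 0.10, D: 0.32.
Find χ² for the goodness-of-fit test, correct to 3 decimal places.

Expected counts E_i = n·p_i: 140×0.26 = 36.4, 140×0.32 = 44.8, 140×0.10 = 14, 140×0.32 = 44.8.
A: (47 − 36.4)²/36.4 = 112.36/36.4 = 3.0868
B: (40 − 44.8)²/44.8 = 23.04/44.8 = 0.5143
C: (16 − 14)²/14 = 4/14 = 0.2857
D: (37 − 44.8)²/44.8 = 60.84/44.8 = 1.3580
Sum = 5.245

5.245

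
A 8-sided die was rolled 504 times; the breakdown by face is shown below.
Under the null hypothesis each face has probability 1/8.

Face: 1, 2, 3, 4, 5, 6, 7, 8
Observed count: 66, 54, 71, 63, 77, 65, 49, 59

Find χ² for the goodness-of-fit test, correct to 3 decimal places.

Expected count for each of the 8 categories: 504/8 = 63.
1: (66 − 63)²/63 = 9/63 = 0.1429
2: (54 − 63)²/63 = 81/63 = 1.2857
3: (71 − 63)²/63 = 64/63 = 1.0159
4: (63 − 63)²/63 = 0/63 = 0.0000
5: (77 − 63)²/63 = 196/63 = 3.1111
6: (65 − 63)²/63 = 4/63 = 0.0635
7: (49 − 63)²/63 = 196/63 = 3.1111
8: (59 − 63)²/63 = 16/63 = 0.2540
Sum = 8.984

8.984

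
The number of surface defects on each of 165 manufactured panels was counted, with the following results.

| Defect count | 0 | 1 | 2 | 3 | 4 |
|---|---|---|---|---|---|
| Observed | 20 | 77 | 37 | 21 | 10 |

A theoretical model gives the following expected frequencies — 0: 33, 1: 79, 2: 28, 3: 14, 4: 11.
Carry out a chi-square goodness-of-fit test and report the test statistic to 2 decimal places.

χ² = (20−33)²/33 + (77−79)²/79 + (37−28)²/28 + (21−14)²/14 + (10−11)²/11
   = 5.121 + 0.051 + 2.893 + 3.500 + 0.091
Sum = 11.66

11.66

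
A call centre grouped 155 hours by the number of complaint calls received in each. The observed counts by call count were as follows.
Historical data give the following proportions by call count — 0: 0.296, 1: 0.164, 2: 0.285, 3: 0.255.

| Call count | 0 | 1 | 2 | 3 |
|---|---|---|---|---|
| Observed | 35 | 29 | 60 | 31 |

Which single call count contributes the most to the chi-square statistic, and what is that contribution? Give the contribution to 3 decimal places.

Expected counts E_i = n·p_i: 155×0.296 = 45.88, 155×0.164 = 25.42, 155×0.285 = 44.175, 155×0.255 = 39.525.
0: (35 − 45.88)²/45.88 = 118.3744/45.88 = 2.5801
1: (29 − 25.42)²/25.42 = 12.8164/25.42 = 0.5042
2: (60 − 44.175)²/44.175 = 250.430625/44.175 = 5.6691
3: (31 − 39.525)²/39.525 = 72.675625/39.525 = 1.8387
The largest term is for 2: 5.669.

2, 5.669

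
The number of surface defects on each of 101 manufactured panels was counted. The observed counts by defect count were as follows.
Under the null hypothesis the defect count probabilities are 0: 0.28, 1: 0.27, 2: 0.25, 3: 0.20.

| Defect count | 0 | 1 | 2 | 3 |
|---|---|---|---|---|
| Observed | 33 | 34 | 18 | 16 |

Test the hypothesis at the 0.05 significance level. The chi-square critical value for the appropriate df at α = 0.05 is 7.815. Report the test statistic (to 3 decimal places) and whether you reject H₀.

Expected counts E_i = n·p_i: 101×0.28 = 28.28, 101×0.27 = 27.27, 101×0.25 = 25.25, 101×0.20 = 20.2.
cat         O        E   (O−E)²/E
0          33    28.28     0.7878
1          34    27.27     1.6609
2          18    25.25     2.0817
3          16     20.2     0.8733
Sum = 5.404
df = 3. Since 5.404 < 7.815, we do not reject H₀.

5.404; do not reject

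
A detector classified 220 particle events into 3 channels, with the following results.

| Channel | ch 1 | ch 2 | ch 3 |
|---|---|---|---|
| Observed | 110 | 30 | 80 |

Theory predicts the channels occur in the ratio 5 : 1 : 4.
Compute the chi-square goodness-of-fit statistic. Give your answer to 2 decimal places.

3.64

Ratio total = 10. Expected counts: 220×5/10 = 110, 220×1/10 = 22, 220×4/10 = 88.
cat         O        E   (O−E)²/E
ch 1      110      110      0.000
ch 2       30       22      2.909
ch 3       80       88      0.727
Sum = 3.64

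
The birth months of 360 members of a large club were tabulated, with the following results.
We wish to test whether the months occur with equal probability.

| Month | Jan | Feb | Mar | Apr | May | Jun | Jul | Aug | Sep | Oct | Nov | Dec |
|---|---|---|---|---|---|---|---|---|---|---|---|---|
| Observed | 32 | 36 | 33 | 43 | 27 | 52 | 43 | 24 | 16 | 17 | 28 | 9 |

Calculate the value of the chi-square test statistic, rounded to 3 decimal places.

57.533

Under H₀ each category has probability 1/12, so each expected count is 360/12 = 30.
Jan: (32 − 30)²/30 = 4/30 = 0.1333
Feb: (36 − 30)²/30 = 36/30 = 1.2000
Mar: (33 − 30)²/30 = 9/30 = 0.3000
Apr: (43 − 30)²/30 = 169/30 = 5.6333
May: (27 − 30)²/30 = 9/30 = 0.3000
Jun: (52 − 30)²/30 = 484/30 = 16.1333
Jul: (43 − 30)²/30 = 169/30 = 5.6333
Aug: (24 − 30)²/30 = 36/30 = 1.2000
Sep: (16 − 30)²/30 = 196/30 = 6.5333
Oct: (17 − 30)²/30 = 169/30 = 5.6333
Nov: (28 − 30)²/30 = 4/30 = 0.1333
Dec: (9 − 30)²/30 = 441/30 = 14.7000
Sum = 57.533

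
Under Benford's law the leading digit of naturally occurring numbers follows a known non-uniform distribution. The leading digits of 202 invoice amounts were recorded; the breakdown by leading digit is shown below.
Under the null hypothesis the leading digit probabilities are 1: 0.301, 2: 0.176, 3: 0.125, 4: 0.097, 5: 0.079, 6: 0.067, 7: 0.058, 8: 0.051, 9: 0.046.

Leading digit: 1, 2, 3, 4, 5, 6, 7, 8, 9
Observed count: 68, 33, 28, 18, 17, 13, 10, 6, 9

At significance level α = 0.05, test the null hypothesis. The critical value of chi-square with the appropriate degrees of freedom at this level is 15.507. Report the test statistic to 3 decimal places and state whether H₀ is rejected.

3.611; do not reject

Expected counts E_i = n·p_i: 202×0.301 = 60.802, 202×0.176 = 35.552, 202×0.125 = 25.25, 202×0.097 = 19.594, 202×0.079 = 15.958, 202×0.067 = 13.534, 202×0.058 = 11.716, 202×0.051 = 10.302, 202×0.046 = 9.292.
cat         O        E   (O−E)²/E
1          68   60.802     0.8521
2          33   35.552     0.1832
3          28    25.25     0.2995
4          18   19.594     0.1297
5          17   15.958     0.0680
6          13   13.534     0.0211
7          10   11.716     0.2513
8           6   10.302     1.7965
9           9    9.292     0.0092
Sum = 3.611
df = 8. Since 3.611 < 15.507, we do not reject H₀.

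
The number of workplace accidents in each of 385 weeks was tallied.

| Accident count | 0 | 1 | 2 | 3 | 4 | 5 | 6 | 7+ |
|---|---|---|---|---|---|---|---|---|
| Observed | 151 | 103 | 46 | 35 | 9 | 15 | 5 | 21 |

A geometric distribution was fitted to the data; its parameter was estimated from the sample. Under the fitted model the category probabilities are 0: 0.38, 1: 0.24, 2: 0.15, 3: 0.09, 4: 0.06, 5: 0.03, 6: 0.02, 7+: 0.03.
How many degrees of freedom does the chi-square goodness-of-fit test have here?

There are k = 8 categories and 1 parameter estimated from the data, so df = 8 − 1 − 1 = 6.

6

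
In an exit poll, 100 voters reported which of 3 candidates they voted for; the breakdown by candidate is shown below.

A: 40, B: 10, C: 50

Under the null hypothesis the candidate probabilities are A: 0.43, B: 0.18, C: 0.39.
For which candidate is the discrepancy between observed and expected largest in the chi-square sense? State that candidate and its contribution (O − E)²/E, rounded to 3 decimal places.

Expected counts E_i = n·p_i: 100×0.43 = 43, 100×0.18 = 18, 100×0.39 = 39.
χ² = (40−43)²/43 + (10−18)²/18 + (50−39)²/39
   = 0.2093 + 3.5556 + 3.1026
The largest term is for B: 3.556.

B, 3.556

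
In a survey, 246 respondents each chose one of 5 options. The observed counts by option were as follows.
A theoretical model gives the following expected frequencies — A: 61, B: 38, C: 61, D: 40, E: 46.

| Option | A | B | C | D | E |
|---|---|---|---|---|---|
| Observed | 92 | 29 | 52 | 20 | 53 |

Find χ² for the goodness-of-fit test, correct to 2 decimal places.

30.28

χ² = (92−61)²/61 + (29−38)²/38 + (52−61)²/61 + (20−40)²/40 + (53−46)²/46
   = 15.754 + 2.132 + 1.328 + 10.000 + 1.065
Sum = 30.28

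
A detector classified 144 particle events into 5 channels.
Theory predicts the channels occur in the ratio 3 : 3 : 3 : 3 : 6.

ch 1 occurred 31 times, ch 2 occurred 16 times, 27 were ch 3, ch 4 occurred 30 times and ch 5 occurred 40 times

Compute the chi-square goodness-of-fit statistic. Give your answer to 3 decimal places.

7.917

Ratio total = 18. Expected counts: 144×3/18 = 24, 144×3/18 = 24, 144×3/18 = 24, 144×3/18 = 24, 144×6/18 = 48.
cat         O        E   (O−E)²/E
ch 1       31       24     2.0417
ch 2       16       24     2.6667
ch 3       27       24     0.3750
ch 4       30       24     1.5000
ch 5       40       48     1.3333
Sum = 7.917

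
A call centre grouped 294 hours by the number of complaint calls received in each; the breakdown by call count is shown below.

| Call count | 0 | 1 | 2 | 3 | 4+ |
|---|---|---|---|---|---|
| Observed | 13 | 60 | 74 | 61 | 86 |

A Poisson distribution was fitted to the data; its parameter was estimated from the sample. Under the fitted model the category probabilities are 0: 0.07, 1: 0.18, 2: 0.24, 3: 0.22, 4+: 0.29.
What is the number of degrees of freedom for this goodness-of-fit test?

3

There are k = 5 categories and 1 parameter estimated from the data, so df = 5 − 1 − 1 = 3.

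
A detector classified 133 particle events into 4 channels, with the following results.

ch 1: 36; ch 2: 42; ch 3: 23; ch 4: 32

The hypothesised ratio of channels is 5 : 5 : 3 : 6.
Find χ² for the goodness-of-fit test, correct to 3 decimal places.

4.000

Ratio total = 19. Expected counts: 133×5/19 = 35, 133×5/19 = 35, 133×3/19 = 21, 133×6/19 = 42.
χ² = (36−35)²/35 + (42−35)²/35 + (23−21)²/21 + (32−42)²/42
   = 0.0286 + 1.4000 + 0.1905 + 2.3810
Sum = 4.000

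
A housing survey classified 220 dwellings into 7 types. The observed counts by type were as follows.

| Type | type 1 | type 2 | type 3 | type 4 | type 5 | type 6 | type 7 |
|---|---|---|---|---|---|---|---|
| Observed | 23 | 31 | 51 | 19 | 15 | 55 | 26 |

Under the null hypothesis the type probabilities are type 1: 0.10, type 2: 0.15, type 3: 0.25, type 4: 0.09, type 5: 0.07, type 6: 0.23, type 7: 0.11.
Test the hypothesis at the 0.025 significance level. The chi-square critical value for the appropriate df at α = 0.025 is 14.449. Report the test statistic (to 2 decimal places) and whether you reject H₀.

Expected counts E_i = n·p_i: 220×0.10 = 22, 220×0.15 = 33, 220×0.25 = 55, 220×0.09 = 19.8, 220×0.07 = 15.4, 220×0.23 = 50.6, 220×0.11 = 24.2.
χ² = (23−22)²/22 + (31−33)²/33 + (51−55)²/55 + (19−19.8)²/19.8 + (15−15.4)²/15.4 + (55−50.6)²/50.6 + (26−24.2)²/24.2
   = 0.045 + 0.121 + 0.291 + 0.032 + 0.010 + 0.383 + 0.134
Sum = 1.02
df = 6. Since 1.02 < 14.449, we do not reject H₀.

1.02; do not reject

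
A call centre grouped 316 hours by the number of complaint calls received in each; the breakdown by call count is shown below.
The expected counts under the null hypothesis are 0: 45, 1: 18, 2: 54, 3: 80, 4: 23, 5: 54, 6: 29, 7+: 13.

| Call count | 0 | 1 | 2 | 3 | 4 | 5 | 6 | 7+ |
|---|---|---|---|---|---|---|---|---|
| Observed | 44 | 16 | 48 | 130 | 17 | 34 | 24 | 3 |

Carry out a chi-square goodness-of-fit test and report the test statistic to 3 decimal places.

49.688

χ² = (44−45)²/45 + (16−18)²/18 + (48−54)²/54 + (130−80)²/80 + (17−23)²/23 + (34−54)²/54 + (24−29)²/29 + (3−13)²/13
   = 0.0222 + 0.2222 + 0.6667 + 31.2500 + 1.5652 + 7.4074 + 0.8621 + 7.6923
Sum = 49.688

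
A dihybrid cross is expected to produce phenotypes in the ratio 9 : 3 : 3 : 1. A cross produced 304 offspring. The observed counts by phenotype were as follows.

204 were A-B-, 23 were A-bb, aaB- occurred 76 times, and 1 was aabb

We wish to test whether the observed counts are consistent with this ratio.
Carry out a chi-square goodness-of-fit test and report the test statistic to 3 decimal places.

50.035

Ratio total = 16. Expected counts: 304×9/16 = 171, 304×3/16 = 57, 304×3/16 = 57, 304×1/16 = 19.
A-B-: (204 − 171)²/171 = 1089/171 = 6.3684
A-bb: (23 − 57)²/57 = 1156/57 = 20.2807
aaB-: (76 − 57)²/57 = 361/57 = 6.3333
aabb: (1 − 19)²/19 = 324/19 = 17.0526
Sum = 50.035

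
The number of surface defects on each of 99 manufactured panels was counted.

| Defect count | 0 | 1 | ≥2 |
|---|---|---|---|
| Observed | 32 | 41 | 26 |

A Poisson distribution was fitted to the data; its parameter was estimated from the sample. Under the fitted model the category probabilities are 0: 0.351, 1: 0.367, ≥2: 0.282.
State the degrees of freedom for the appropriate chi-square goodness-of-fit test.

1

There are k = 3 categories and 1 parameter estimated from the data, so df = 3 − 1 − 1 = 1.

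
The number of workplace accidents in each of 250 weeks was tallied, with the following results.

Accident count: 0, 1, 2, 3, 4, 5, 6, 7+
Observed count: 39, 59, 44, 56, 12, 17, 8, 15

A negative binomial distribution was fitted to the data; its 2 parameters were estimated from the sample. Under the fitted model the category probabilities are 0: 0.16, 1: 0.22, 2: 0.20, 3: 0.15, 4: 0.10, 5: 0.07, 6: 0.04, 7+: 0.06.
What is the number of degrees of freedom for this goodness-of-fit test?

5

There are k = 8 categories and 2 parameters estimated from the data, so df = 8 − 1 − 2 = 5.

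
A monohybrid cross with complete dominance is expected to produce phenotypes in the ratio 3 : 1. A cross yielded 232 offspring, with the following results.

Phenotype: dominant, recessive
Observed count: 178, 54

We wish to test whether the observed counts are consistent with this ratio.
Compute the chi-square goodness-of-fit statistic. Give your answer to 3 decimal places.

0.368

Ratio total = 4. Expected counts: 232×3/4 = 174, 232×1/4 = 58.
dominant: (178 − 174)²/174 = 16/174 = 0.0920
recessive: (54 − 58)²/58 = 16/58 = 0.2759
Sum = 0.368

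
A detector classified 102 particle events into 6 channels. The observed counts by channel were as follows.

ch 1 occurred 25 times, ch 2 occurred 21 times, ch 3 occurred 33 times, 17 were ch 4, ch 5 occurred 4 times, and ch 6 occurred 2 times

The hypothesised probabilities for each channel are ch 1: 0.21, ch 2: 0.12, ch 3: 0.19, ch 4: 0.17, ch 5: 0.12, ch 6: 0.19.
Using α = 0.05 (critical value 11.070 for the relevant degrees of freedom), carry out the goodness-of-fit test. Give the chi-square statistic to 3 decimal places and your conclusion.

Expected counts E_i = n·p_i: 102×0.21 = 21.42, 102×0.12 = 12.24, 102×0.19 = 19.38, 102×0.17 = 17.34, 102×0.12 = 12.24, 102×0.19 = 19.38.
χ² = (25−21.42)²/21.42 + (21−12.24)²/12.24 + (33−19.38)²/19.38 + (17−17.34)²/17.34 + (4−12.24)²/12.24 + (2−19.38)²/19.38
   = 0.5983 + 6.2694 + 9.5720 + 0.0067 + 5.5472 + 15.5864
Sum = 37.580
df = 5. Since 37.580 > 11.070, we reject H₀.

37.580; reject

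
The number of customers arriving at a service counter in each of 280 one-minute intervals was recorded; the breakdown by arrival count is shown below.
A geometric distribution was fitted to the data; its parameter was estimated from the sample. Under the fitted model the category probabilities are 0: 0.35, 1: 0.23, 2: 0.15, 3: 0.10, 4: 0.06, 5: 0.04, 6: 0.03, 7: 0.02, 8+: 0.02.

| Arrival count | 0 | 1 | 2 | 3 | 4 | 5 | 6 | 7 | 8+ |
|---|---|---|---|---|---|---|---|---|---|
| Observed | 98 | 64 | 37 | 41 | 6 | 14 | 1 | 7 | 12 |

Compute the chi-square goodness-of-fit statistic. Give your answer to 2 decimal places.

28.46

Expected counts E_i = n·p_i: 280×0.35 = 98, 280×0.23 = 64.4, 280×0.15 = 42, 280×0.10 = 28, 280×0.06 = 16.8, 280×0.04 = 11.2, 280×0.03 = 8.4, 280×0.02 = 5.6, 280×0.02 = 5.6.
0: (98 − 98)²/98 = 0/98 = 0.000
1: (64 − 64.4)²/64.4 = 0.16/64.4 = 0.002
2: (37 − 42)²/42 = 25/42 = 0.595
3: (41 − 28)²/28 = 169/28 = 6.036
4: (6 − 16.8)²/16.8 = 116.64/16.8 = 6.943
5: (14 − 11.2)²/11.2 = 7.84/11.2 = 0.700
6: (1 − 8.4)²/8.4 = 54.76/8.4 = 6.519
7: (7 − 5.6)²/5.6 = 1.96/5.6 = 0.350
8+: (12 − 5.6)²/5.6 = 40.96/5.6 = 7.314
Sum = 28.46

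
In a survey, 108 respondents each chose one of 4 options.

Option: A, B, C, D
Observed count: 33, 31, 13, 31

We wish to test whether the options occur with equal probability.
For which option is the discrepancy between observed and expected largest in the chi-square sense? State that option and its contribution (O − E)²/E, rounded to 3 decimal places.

C, 7.259

Under H₀ each category has probability 1/4, so each expected count is 108/4 = 27.
χ² = (33−27)²/27 + (31−27)²/27 + (13−27)²/27 + (31−27)²/27
   = 1.3333 + 0.5926 + 7.2593 + 0.5926
The largest term is for C: 7.259.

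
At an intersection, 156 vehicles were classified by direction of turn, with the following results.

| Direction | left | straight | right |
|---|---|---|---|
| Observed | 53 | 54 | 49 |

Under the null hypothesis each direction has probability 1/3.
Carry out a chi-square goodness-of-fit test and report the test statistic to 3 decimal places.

0.269

Expected count for each of the 3 categories: 156/3 = 52.
cat           O        E   (O−E)²/E
left         53       52     0.0192
straight     54       52     0.0769
right        49       52     0.1731
Sum = 0.269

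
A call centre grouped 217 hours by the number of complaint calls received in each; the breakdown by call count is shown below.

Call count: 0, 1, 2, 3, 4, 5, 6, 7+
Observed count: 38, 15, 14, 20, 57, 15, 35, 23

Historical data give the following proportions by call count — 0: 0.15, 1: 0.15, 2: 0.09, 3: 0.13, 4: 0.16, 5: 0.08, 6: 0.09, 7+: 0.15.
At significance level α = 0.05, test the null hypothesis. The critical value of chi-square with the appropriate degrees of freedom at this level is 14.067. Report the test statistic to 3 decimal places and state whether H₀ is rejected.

44.004; reject

Expected counts E_i = n·p_i: 217×0.15 = 32.55, 217×0.15 = 32.55, 217×0.09 = 19.53, 217×0.13 = 28.21, 217×0.16 = 34.72, 217×0.08 = 17.36, 217×0.09 = 19.53, 217×0.15 = 32.55.
0: (38 − 32.55)²/32.55 = 29.7025/32.55 = 0.9125
1: (15 − 32.55)²/32.55 = 308.0025/32.55 = 9.4624
2: (14 − 19.53)²/19.53 = 30.5809/19.53 = 1.5658
3: (20 − 28.21)²/28.21 = 67.4041/28.21 = 2.3894
4: (57 − 34.72)²/34.72 = 496.3984/34.72 = 14.2972
5: (15 − 17.36)²/17.36 = 5.5696/17.36 = 0.3208
6: (35 − 19.53)²/19.53 = 239.3209/19.53 = 12.2540
7+: (23 − 32.55)²/32.55 = 91.2025/32.55 = 2.8019
Sum = 44.004
df = 7. Since 44.004 > 14.067, we reject H₀.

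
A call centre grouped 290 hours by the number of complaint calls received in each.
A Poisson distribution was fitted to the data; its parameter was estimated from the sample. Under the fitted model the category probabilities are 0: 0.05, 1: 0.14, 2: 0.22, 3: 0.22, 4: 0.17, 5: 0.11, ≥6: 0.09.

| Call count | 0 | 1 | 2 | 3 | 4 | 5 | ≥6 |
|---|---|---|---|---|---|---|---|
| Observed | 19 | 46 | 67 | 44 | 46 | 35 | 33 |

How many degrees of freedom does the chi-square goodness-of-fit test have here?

There are k = 7 categories and 1 parameter estimated from the data, so df = 7 − 1 − 1 = 5.

5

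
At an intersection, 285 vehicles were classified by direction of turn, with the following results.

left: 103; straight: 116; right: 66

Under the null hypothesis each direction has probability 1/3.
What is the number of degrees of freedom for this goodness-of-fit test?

There are k = 3 categories and no parameters were estimated from the data, so df = 3 − 1 = 2.

2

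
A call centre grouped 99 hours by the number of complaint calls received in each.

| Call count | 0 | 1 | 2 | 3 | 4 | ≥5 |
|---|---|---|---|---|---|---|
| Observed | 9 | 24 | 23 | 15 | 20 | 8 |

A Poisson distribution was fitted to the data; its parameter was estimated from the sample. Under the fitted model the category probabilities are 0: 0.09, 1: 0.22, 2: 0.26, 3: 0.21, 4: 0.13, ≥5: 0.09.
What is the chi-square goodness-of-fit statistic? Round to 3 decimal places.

Expected counts E_i = n·p_i: 99×0.09 = 8.91, 99×0.22 = 21.78, 99×0.26 = 25.74, 99×0.21 = 20.79, 99×0.13 = 12.87, 99×0.09 = 8.91.
χ² = (9−8.91)²/8.91 + (24−21.78)²/21.78 + (23−25.74)²/25.74 + (15−20.79)²/20.79 + (20−12.87)²/12.87 + (8−8.91)²/8.91
   = 0.0009 + 0.2263 + 0.2917 + 1.6125 + 3.9500 + 0.0929
Sum = 6.174

6.174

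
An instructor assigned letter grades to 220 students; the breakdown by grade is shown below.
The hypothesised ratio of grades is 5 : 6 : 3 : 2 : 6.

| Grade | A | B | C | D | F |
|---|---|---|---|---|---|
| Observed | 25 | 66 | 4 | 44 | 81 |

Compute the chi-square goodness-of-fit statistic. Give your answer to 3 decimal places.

71.783

Ratio total = 22. Expected counts: 220×5/22 = 50, 220×6/22 = 60, 220×3/22 = 30, 220×2/22 = 20, 220×6/22 = 60.
cat         O        E   (O−E)²/E
A          25       50    12.5000
B          66       60     0.6000
C           4       30    22.5333
D          44       20    28.8000
F          81       60     7.3500
Sum = 71.783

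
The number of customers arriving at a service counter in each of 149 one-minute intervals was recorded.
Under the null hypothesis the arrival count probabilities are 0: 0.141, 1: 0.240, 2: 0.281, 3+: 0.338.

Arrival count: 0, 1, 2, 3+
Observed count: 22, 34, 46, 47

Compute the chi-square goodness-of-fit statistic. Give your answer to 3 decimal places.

Expected counts E_i = n·p_i: 149×0.141 = 21.009, 149×0.240 = 35.76, 149×0.281 = 41.869, 149×0.338 = 50.362.
χ² = (22−21.009)²/21.009 + (34−35.76)²/35.76 + (46−41.869)²/41.869 + (47−50.362)²/50.362
   = 0.0467 + 0.0866 + 0.4076 + 0.2244
Sum = 0.765

0.765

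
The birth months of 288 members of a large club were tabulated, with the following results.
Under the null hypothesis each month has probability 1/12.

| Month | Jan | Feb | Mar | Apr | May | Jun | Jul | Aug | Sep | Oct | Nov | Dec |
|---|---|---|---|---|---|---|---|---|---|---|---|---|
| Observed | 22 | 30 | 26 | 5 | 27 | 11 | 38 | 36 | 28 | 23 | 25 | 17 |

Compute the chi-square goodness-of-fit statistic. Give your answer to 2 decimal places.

Under H₀ each category has probability 1/12, so each expected count is 288/12 = 24.
cat         O        E   (O−E)²/E
Jan        22       24      0.167
Feb        30       24      1.500
Mar        26       24      0.167
Apr         5       24     15.042
May        27       24      0.375
Jun        11       24      7.042
Jul        38       24      8.167
Aug        36       24      6.000
Sep        28       24      0.667
Oct        23       24      0.042
Nov        25       24      0.042
Dec        17       24      2.042
Sum = 41.25

41.25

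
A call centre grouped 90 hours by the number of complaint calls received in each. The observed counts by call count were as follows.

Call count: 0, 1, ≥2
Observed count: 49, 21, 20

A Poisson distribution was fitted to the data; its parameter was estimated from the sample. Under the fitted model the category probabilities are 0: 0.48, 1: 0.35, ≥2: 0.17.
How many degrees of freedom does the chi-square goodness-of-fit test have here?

There are k = 3 categories and 1 parameter estimated from the data, so df = 3 − 1 − 1 = 1.

1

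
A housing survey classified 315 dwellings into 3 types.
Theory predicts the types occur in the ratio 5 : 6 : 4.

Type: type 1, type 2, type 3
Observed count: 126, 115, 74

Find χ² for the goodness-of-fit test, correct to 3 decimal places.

6.351

Ratio total = 15. Expected counts: 315×5/15 = 105, 315×6/15 = 126, 315×4/15 = 84.
cat         O        E   (O−E)²/E
type 1    126      105     4.2000
type 2    115      126     0.9603
type 3     74       84     1.1905
Sum = 6.351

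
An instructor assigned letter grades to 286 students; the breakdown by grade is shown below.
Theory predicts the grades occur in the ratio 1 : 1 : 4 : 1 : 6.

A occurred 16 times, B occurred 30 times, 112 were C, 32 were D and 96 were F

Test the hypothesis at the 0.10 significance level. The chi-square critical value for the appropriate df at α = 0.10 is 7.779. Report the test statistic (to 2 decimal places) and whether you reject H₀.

Ratio total = 13. Expected counts: 286×1/13 = 22, 286×1/13 = 22, 286×4/13 = 88, 286×1/13 = 22, 286×6/13 = 132.
χ² = (16−22)²/22 + (30−22)²/22 + (112−88)²/88 + (32−22)²/22 + (96−132)²/132
   = 1.636 + 2.909 + 6.545 + 4.545 + 9.818
Sum = 25.45
df = 4. Since 25.45 > 7.779, we reject H₀.

25.45; reject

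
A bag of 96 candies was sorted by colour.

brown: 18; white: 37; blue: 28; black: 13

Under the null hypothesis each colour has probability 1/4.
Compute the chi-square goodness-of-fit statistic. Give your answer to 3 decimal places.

Under H₀ each category has probability 1/4, so each expected count is 96/4 = 24.
cat         O        E   (O−E)²/E
brown      18       24     1.5000
white      37       24     7.0417
blue       28       24     0.6667
black      13       24     5.0417
Sum = 14.250

14.250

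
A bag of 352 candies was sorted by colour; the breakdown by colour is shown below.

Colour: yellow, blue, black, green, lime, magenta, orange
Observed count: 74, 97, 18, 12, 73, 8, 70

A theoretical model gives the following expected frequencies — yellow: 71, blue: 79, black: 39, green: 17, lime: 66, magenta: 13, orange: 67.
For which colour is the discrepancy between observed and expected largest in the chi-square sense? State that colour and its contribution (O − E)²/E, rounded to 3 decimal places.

cat          O        E   (O−E)²/E
yellow      74       71     0.1268
blue        97       79     4.1013
black       18       39    11.3077
green       12       17     1.4706
lime        73       66     0.7424
magenta      8       13     1.9231
orange      70       67     0.1343
The largest term is for black: 11.308.

black, 11.308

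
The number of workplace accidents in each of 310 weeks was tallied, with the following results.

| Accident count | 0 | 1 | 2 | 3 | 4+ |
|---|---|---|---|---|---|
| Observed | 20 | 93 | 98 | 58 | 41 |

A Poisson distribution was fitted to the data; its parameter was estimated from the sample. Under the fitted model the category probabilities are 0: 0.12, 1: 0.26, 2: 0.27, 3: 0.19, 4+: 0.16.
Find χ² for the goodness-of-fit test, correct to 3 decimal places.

Expected counts E_i = n·p_i: 310×0.12 = 37.2, 310×0.26 = 80.6, 310×0.27 = 83.7, 310×0.19 = 58.9, 310×0.16 = 49.6.
0: (20 − 37.2)²/37.2 = 295.84/37.2 = 7.9527
1: (93 − 80.6)²/80.6 = 153.76/80.6 = 1.9077
2: (98 − 83.7)²/83.7 = 204.49/83.7 = 2.4431
3: (58 − 58.9)²/58.9 = 0.81/58.9 = 0.0138
4+: (41 − 49.6)²/49.6 = 73.96/49.6 = 1.4911
Sum = 13.808

13.808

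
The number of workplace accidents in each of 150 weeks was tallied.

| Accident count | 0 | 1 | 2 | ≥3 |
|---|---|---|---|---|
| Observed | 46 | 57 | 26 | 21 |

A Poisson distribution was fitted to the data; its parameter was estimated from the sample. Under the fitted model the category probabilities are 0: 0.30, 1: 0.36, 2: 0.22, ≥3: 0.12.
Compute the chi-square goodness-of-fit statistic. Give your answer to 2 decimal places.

2.17

Expected counts E_i = n·p_i: 150×0.30 = 45, 150×0.36 = 54, 150×0.22 = 33, 150×0.12 = 18.
cat         O        E   (O−E)²/E
0          46       45      0.022
1          57       54      0.167
2          26       33      1.485
≥3         21       18      0.500
Sum = 2.17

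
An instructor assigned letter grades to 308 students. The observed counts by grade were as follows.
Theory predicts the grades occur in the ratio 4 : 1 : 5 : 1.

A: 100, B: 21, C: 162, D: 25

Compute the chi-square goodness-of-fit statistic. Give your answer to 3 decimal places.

Ratio total = 11. Expected counts: 308×4/11 = 112, 308×1/11 = 28, 308×5/11 = 140, 308×1/11 = 28.
cat         O        E   (O−E)²/E
A         100      112     1.2857
B          21       28     1.7500
C         162      140     3.4571
D          25       28     0.3214
Sum = 6.814

6.814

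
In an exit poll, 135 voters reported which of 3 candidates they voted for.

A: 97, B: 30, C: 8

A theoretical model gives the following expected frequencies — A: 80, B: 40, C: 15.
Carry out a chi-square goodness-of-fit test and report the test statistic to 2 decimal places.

χ² = (97−80)²/80 + (30−40)²/40 + (8−15)²/15
   = 3.613 + 2.500 + 3.267
Sum = 9.38

9.38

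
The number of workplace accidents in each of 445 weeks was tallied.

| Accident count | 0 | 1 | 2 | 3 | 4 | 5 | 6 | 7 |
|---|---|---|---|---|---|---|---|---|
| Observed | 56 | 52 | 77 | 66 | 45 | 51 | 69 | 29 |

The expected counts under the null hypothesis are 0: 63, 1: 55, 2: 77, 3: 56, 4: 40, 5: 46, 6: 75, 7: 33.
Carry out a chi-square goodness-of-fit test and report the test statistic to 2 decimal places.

χ² = (56−63)²/63 + (52−55)²/55 + (77−77)²/77 + (66−56)²/56 + (45−40)²/40 + (51−46)²/46 + (69−75)²/75 + (29−33)²/33
   = 0.778 + 0.164 + 0.000 + 1.786 + 0.625 + 0.543 + 0.480 + 0.485
Sum = 4.86

4.86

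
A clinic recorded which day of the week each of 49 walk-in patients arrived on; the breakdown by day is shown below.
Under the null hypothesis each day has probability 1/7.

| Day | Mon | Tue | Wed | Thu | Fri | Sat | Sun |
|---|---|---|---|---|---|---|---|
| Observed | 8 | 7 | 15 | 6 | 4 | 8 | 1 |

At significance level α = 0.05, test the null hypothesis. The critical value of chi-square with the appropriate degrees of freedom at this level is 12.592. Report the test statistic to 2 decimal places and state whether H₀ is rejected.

16.00; reject

Expected count for each of the 7 categories: 49/7 = 7.
cat         O        E   (O−E)²/E
Mon         8        7      0.143
Tue         7        7      0.000
Wed        15        7      9.143
Thu         6        7      0.143
Fri         4        7      1.286
Sat         8        7      0.143
Sun         1        7      5.143
Sum = 16.00
df = 6. Since 16.00 > 12.592, we reject H₀.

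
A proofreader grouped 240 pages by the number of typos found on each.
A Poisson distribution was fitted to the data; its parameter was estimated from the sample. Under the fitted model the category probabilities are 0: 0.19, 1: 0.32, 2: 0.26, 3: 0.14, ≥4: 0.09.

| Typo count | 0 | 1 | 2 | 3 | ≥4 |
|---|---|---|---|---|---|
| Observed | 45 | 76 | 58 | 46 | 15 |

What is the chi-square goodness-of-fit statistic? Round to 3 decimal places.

Expected counts E_i = n·p_i: 240×0.19 = 45.6, 240×0.32 = 76.8, 240×0.26 = 62.4, 240×0.14 = 33.6, 240×0.09 = 21.6.
cat         O        E   (O−E)²/E
0          45     45.6     0.0079
1          76     76.8     0.0083
2          58     62.4     0.3103
3          46     33.6     4.5762
≥4         15     21.6     2.0167
Sum = 6.919

6.919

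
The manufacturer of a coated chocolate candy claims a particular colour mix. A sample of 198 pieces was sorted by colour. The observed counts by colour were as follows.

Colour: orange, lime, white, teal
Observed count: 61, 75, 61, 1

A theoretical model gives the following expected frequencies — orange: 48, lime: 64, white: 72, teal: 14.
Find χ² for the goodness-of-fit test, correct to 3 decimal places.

orange: (61 − 48)²/48 = 169/48 = 3.5208
lime: (75 − 64)²/64 = 121/64 = 1.8906
white: (61 − 72)²/72 = 121/72 = 1.6806
teal: (1 − 14)²/14 = 169/14 = 12.0714
Sum = 19.163

19.163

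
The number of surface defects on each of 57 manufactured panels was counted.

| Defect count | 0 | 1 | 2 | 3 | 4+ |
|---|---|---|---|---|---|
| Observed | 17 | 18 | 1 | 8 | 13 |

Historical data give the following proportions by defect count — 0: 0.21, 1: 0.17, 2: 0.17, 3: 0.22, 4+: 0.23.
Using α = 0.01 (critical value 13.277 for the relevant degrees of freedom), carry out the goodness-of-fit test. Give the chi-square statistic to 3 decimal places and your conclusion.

Expected counts E_i = n·p_i: 57×0.21 = 11.97, 57×0.17 = 9.69, 57×0.17 = 9.69, 57×0.22 = 12.54, 57×0.23 = 13.11.
cat         O        E   (O−E)²/E
0          17    11.97     2.1137
1          18     9.69     7.1265
2           1     9.69     7.7932
3           8    12.54     1.6437
4+         13    13.11     0.0009
Sum = 18.678
df = 4. Since 18.678 > 13.277, we reject H₀.

18.678; reject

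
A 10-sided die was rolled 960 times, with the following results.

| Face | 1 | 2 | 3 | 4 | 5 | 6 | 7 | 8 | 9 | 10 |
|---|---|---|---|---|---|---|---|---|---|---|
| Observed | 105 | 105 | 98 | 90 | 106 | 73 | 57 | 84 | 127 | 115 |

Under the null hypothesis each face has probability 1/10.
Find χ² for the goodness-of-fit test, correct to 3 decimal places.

39.771

Under H₀ each category has probability 1/10, so each expected count is 960/10 = 96.
1: (105 − 96)²/96 = 81/96 = 0.8438
2: (105 − 96)²/96 = 81/96 = 0.8438
3: (98 − 96)²/96 = 4/96 = 0.0417
4: (90 − 96)²/96 = 36/96 = 0.3750
5: (106 − 96)²/96 = 100/96 = 1.0417
6: (73 − 96)²/96 = 529/96 = 5.5104
7: (57 − 96)²/96 = 1521/96 = 15.8438
8: (84 − 96)²/96 = 144/96 = 1.5000
9: (127 − 96)²/96 = 961/96 = 10.0104
10: (115 − 96)²/96 = 361/96 = 3.7604
Sum = 39.771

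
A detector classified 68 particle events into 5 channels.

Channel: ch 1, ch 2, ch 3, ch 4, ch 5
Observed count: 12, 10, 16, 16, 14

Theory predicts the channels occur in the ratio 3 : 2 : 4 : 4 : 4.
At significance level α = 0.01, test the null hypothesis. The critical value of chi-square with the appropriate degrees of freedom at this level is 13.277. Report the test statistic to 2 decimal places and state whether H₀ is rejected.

0.75; do not reject

Ratio total = 17. Expected counts: 68×3/17 = 12, 68×2/17 = 8, 68×4/17 = 16, 68×4/17 = 16, 68×4/17 = 16.
χ² = (12−12)²/12 + (10−8)²/8 + (16−16)²/16 + (16−16)²/16 + (14−16)²/16
   = 0.000 + 0.500 + 0.000 + 0.000 + 0.250
Sum = 0.75
df = 4. Since 0.75 < 13.277, we do not reject H₀.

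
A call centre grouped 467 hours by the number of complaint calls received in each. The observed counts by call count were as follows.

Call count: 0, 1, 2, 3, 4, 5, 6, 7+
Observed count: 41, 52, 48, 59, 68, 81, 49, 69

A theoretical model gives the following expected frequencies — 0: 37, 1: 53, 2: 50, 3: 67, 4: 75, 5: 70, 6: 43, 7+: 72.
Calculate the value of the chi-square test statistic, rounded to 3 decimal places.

χ² = (41−37)²/37 + (52−53)²/53 + (48−50)²/50 + (59−67)²/67 + (68−75)²/75 + (81−70)²/70 + (49−43)²/43 + (69−72)²/72
   = 0.4324 + 0.0189 + 0.0800 + 0.9552 + 0.6533 + 1.7286 + 0.8372 + 0.1250
Sum = 4.831

4.831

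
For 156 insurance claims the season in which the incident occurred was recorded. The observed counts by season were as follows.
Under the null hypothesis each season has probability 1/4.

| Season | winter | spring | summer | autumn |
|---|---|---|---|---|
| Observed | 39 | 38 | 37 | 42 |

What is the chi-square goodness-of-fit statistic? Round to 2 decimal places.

0.36

Under H₀ each category has probability 1/4, so each expected count is 156/4 = 39.
cat         O        E   (O−E)²/E
winter     39       39      0.000
spring     38       39      0.026
summer     37       39      0.103
autumn     42       39      0.231
Sum = 0.36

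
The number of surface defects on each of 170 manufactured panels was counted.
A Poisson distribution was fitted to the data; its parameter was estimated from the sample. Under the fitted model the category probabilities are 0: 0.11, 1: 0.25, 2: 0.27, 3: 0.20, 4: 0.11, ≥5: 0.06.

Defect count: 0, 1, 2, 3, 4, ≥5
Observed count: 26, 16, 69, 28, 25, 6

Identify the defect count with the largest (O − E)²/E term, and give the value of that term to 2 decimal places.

Expected counts E_i = n·p_i: 170×0.11 = 18.7, 170×0.25 = 42.5, 170×0.27 = 45.9, 170×0.20 = 34, 170×0.11 = 18.7, 170×0.06 = 10.2.
cat         O        E   (O−E)²/E
0          26     18.7      2.850
1          16     42.5     16.524
2          69     45.9     11.625
3          28       34      1.059
4          25     18.7      2.122
≥5          6     10.2      1.729
The largest term is for 1: 16.52.

1, 16.52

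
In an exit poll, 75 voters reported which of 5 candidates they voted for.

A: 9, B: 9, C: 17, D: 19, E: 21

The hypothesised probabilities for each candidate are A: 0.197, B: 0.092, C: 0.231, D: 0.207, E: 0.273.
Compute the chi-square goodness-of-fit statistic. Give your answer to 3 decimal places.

Expected counts E_i = n·p_i: 75×0.197 = 14.775, 75×0.092 = 6.9, 75×0.231 = 17.325, 75×0.207 = 15.525, 75×0.273 = 20.475.
cat         O        E   (O−E)²/E
A           9   14.775     2.2572
B           9      6.9     0.6391
C          17   17.325     0.0061
D          19   15.525     0.7778
E          21   20.475     0.0135
Sum = 3.694

3.694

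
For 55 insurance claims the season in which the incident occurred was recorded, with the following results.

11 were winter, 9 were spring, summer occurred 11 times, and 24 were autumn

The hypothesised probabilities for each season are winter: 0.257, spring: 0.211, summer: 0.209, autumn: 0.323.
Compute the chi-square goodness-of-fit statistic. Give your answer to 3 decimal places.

3.490

Expected counts E_i = n·p_i: 55×0.257 = 14.135, 55×0.211 = 11.605, 55×0.209 = 11.495, 55×0.323 = 17.765.
cat         O        E   (O−E)²/E
winter     11   14.135     0.6953
spring      9   11.605     0.5848
summer     11   11.495     0.0213
autumn     24   17.765     2.1883
Sum = 3.490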